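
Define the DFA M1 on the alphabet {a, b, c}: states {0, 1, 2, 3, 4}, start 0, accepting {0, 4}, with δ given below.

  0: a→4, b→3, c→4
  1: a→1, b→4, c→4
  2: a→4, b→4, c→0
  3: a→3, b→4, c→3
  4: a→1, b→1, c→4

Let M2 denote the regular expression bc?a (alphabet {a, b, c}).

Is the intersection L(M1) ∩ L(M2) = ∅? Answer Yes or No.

Converting the expression M2 to a DFA (subset construction, then merging equivalent states) gives the minimal DFA with states {r0, r1, r2, r3, r4}, start state r0, accepting states {r3} and transitions r0: a→r1, b→r2, c→r1; r1: a→r1, b→r1, c→r1; r2: a→r3, b→r1, c→r4; r3: a→r1, b→r1, c→r1; r4: a→r3, b→r1, c→r1.
Exploring the product automaton M1 × M2 from the start pair (0, r0), following both machines on each input symbol, reaches 7 state pairs: (0, r0), (4, r1), (3, r2), (1, r1), (3, r3), (3, r4), (3, r1).
M1 accepts in {0, 4} and M2 accepts in {r3}; no reachable pair has both components accepting, so no string drives both machines to acceptance simultaneously and L(M1) ∩ L(M2) = ∅.
So no string is accepted by both, and the intersection is empty.

Yes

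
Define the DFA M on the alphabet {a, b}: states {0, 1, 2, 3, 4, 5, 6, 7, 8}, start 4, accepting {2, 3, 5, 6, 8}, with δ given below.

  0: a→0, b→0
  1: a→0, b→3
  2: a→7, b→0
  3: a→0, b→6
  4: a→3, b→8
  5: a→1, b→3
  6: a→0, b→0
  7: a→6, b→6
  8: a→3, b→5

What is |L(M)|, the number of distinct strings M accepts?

10

The useful subgraph on states {1, 3, 4, 5, 6, 8} is acyclic, so L(M) is finite; the longest accepting path visits 6 useful states, giving maximum string length 5.
Counting accepting paths from 4 by length: 2 of length 1, 3 of length 2, 2 of length 3, 2 of length 4, 1 of length 5. Total 10.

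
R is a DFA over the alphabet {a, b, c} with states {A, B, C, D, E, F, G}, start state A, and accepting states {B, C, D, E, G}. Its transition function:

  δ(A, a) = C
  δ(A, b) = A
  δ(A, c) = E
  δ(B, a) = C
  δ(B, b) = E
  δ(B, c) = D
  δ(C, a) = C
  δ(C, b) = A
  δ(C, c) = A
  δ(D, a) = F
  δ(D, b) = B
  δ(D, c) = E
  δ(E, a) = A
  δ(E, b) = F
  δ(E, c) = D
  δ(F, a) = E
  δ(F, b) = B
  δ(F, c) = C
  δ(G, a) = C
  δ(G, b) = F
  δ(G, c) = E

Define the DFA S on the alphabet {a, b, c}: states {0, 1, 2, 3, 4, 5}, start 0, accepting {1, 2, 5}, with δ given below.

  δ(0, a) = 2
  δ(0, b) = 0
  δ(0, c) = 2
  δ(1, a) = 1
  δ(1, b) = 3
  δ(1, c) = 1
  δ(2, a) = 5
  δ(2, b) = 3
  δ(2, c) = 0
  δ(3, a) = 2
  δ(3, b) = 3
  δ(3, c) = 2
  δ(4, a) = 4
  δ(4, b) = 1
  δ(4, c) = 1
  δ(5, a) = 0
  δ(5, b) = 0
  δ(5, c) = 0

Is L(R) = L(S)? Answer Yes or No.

The string cc is accepted by R but rejected by S.
So L(R) ≠ L(S).

No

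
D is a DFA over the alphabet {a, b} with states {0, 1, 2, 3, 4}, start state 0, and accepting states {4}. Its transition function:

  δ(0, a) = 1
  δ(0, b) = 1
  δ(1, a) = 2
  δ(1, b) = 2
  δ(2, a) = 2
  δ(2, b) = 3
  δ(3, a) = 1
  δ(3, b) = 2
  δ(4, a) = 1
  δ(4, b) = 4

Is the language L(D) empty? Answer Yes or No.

The states reachable from the start state are {0, 1, 2, 3}.
None of the accepting states {4} is reachable, so no string is accepted and L(D) = ∅.

Yes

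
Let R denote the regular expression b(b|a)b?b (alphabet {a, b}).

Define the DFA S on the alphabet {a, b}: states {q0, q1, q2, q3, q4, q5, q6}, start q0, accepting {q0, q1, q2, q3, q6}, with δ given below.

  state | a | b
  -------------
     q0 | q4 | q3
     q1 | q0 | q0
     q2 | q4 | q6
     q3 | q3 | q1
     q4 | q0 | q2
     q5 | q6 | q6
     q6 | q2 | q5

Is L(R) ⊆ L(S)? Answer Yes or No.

Converting the expression R to a DFA (subset construction, then merging equivalent states) gives the minimal DFA with states {r0, r1, r2, r3, r4, r5}, start state r0, accepting states {r4, r5} and transitions r0: a→r1, b→r2; r1: a→r1, b→r1; r2: a→r3, b→r3; r3: a→r1, b→r4; r4: a→r1, b→r5; r5: a→r1, b→r1.
Exploring the product automaton R × S from the start pair (r0, q0), following both machines on each input symbol, reaches 15 state pairs: (r0, q0), (r1, q4), (r2, q3), (r1, q0), (r1, q2), (r3, q3), (r3, q1), (r1, q3), (r1, q6), (r4, q1), (r4, q0), (r1, q1), (r1, q5), (r5, q0), (r5, q3).
R accepts in {r4, r5} and S accepts in {q0, q1, q2, q3, q6}. The reachable pairs whose R-component is accepting are (r4, q1), (r4, q0), (r5, q0), (r5, q3); in each of them the S-component is accepting too, so the product for L(R) \ L(S) (R-component accepting, S-component rejecting) has no reachable accepting pair and the difference is empty.
Hence every string in L(R) is also in L(S).

Yes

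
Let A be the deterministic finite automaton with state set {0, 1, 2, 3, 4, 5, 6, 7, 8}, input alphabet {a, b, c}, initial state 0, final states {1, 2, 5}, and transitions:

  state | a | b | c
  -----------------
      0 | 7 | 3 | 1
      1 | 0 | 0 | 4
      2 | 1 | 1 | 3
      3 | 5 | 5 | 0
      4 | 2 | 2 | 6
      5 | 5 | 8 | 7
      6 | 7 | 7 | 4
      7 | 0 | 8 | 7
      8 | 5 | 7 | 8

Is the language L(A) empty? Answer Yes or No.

The string c is accepted: the run 0 → 1 ends in the accepting state 1.
Since at least one string is accepted, L(A) is not empty.

No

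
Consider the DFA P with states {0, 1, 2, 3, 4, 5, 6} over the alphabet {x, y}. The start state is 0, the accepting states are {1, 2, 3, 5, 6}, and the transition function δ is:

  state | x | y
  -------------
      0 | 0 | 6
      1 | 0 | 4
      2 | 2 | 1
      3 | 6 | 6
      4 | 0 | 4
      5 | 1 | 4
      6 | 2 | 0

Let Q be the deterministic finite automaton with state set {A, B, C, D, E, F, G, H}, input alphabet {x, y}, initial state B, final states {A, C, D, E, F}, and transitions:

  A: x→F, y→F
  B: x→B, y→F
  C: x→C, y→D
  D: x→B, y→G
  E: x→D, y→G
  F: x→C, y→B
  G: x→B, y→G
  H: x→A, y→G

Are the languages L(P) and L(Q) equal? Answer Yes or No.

Exploring the product automaton P × Q from the start pair (0, B), following both machines on each input symbol, reaches 5 state pairs: (0, B), (6, F), (2, C), (1, D), (4, G).
P accepts in {1, 2, 3, 5, 6} and Q accepts in {A, C, D, E, F}. In every reachable pair the two components are either both accepting — (6, F), (2, C), (1, D) — or both non-accepting, so no string is accepted by exactly one of the machines: L(P) \ L(Q) and L(Q) \ L(P) are both empty.
Hence every string is accepted by P iff it is accepted by Q, and the two languages coincide.

Yes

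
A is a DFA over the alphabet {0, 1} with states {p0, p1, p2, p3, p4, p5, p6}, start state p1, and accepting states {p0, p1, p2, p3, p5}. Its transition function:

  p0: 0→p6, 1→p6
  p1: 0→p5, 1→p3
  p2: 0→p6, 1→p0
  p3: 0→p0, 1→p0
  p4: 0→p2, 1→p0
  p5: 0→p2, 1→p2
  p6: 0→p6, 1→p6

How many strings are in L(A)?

9

The useful subgraph on states {p0, p1, p2, p3, p5} is acyclic, so L(A) is finite; the longest accepting path visits 4 useful states, giving maximum string length 3.
Counting accepting paths from p1 by length: 1 of length 0, 2 of length 1, 4 of length 2, 2 of length 3. Total 9.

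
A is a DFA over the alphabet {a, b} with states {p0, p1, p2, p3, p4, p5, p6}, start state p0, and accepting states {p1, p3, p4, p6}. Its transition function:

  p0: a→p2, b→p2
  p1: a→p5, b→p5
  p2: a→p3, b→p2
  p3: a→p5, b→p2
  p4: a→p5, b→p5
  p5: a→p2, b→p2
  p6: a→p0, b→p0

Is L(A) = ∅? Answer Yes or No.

No

The string aa is accepted: the run p0 → p2 → p3 ends in the accepting state p3.
Since at least one string is accepted, L(A) is not empty.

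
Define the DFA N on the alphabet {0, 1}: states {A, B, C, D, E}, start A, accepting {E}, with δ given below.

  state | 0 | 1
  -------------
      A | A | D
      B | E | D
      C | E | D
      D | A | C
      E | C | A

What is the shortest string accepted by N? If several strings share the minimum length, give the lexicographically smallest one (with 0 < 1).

A breadth-first search from A reaches an accepting state first via the path A → D → C → E on input 110.
No string of length < 3 is accepted (BFS exhausts all shorter strings without reaching an accepting state), and 110 is the lexicographically least accepting string of length 3.

110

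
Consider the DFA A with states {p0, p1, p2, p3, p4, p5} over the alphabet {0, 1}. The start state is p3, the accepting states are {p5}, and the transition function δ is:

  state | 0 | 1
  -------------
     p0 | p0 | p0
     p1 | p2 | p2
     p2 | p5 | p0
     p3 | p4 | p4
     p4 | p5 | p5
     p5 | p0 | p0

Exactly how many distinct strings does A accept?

The useful subgraph on states {p3, p4, p5} is acyclic, so L(A) is finite; the longest accepting path visits 3 useful states, giving maximum string length 2.
Counting accepting paths from p3 by length: 4 of length 2. Total 4.

4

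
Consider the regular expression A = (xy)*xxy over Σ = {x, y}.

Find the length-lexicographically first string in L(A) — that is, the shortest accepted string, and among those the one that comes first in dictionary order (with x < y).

By inspection of the expression, no string of length less than 3 matches, and xxy is the lexicographically first match of length 3.

xxy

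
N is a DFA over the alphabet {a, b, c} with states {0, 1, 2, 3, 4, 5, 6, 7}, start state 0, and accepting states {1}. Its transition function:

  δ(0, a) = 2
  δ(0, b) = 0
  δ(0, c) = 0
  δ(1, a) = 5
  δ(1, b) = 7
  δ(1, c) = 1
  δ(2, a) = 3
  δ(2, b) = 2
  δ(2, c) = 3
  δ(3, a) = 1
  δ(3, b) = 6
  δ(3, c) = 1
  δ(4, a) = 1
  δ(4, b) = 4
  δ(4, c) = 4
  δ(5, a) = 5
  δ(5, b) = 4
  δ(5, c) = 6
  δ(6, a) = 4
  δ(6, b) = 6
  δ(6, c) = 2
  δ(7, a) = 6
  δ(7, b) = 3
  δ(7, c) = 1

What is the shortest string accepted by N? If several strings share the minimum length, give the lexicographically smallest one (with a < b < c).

aaa

A breadth-first search from 0 reaches an accepting state first via the path 0 → 2 → 3 → 1 on input aaa.
No string of length < 3 is accepted (BFS exhausts all shorter strings without reaching an accepting state), and aaa is the lexicographically least accepting string of length 3.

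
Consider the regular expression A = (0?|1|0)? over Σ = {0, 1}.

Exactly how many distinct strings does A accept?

3

The expression has no Kleene star, so L(A) is finite. Expanding the alternatives gives {ε, 0, 1}.
That is 1 of length 0, 2 of length 1: 3 strings in all.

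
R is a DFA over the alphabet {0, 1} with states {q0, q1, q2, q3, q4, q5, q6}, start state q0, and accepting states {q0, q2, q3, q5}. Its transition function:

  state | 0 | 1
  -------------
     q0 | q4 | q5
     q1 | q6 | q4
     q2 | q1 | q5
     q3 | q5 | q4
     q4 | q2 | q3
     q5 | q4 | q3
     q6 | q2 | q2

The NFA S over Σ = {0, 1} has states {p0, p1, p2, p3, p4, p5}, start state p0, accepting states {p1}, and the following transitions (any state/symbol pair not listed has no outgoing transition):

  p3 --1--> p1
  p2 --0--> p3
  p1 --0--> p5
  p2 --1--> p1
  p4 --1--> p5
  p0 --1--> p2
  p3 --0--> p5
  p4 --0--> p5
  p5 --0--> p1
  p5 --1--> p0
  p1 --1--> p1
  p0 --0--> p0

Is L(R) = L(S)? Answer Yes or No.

The empty string ε is accepted by R but rejected by S.
So L(R) ≠ L(S).

No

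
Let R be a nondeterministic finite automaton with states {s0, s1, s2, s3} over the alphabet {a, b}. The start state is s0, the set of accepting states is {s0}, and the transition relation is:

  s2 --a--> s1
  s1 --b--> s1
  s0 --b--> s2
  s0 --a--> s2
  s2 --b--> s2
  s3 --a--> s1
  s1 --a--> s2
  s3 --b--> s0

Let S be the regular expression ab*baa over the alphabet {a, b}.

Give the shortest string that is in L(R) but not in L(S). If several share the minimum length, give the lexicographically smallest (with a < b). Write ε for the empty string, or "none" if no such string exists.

The empty string ε is accepted by R but not by S.
Since ε is the unique shortest string, it is the required witness.

ε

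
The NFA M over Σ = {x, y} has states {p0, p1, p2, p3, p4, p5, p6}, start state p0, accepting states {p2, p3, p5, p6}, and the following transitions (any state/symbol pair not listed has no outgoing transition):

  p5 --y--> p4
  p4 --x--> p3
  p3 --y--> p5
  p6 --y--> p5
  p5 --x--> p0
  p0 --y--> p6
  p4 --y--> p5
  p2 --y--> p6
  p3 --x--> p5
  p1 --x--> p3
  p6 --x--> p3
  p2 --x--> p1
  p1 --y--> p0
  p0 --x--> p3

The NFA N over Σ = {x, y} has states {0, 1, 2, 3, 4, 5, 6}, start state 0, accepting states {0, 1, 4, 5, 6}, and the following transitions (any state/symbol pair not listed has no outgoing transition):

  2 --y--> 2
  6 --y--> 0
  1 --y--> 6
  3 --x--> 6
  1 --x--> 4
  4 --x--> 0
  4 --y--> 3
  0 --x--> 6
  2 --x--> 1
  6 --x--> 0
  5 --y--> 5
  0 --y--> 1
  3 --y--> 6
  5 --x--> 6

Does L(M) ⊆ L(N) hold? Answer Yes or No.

No

The string yxy is in L(M) but not in L(N).
So L(M) ⊄ L(N).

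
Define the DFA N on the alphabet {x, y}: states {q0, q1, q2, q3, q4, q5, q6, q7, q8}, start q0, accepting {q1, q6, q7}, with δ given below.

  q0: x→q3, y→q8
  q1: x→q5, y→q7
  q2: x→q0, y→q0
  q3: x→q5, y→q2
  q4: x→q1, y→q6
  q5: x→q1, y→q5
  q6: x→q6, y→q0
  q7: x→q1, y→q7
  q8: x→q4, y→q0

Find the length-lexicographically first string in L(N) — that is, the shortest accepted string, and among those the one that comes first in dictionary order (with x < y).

xxx

A breadth-first search from q0 reaches an accepting state first via the path q0 → q3 → q5 → q1 on input xxx.
No string of length < 3 is accepted (BFS exhausts all shorter strings without reaching an accepting state), and xxx is the lexicographically least accepting string of length 3.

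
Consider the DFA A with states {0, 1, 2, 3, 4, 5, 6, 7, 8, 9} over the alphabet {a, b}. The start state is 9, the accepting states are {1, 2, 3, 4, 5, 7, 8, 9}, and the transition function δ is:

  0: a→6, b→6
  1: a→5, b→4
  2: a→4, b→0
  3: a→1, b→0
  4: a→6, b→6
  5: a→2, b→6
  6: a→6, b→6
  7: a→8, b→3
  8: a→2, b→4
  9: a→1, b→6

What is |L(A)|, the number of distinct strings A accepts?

6

The useful subgraph on states {1, 2, 4, 5, 9} is acyclic, so L(A) is finite; the longest accepting path visits 5 useful states, giving maximum string length 4.
Counting accepting paths from 9 by length: 1 of length 0, 1 of length 1, 2 of length 2, 1 of length 3, 1 of length 4. Total 6.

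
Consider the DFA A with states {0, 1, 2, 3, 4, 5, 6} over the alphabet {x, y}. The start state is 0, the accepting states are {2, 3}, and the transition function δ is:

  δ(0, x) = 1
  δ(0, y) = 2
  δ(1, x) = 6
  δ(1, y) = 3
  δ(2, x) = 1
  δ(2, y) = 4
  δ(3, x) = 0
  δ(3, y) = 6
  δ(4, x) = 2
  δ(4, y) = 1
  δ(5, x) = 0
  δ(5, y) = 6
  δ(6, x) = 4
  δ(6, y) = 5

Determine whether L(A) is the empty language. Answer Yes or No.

No

The string y is accepted: the run 0 → 2 ends in the accepting state 2.
Since at least one string is accepted, L(A) is not empty.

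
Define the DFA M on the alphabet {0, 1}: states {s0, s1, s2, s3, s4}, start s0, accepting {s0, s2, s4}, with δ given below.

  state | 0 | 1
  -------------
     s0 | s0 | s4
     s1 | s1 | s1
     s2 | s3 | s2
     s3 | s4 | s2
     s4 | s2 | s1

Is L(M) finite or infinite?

infinite

State s0 is reachable from the start and can reach an accepting state, and it lies on the cycle s0 → s0.
Traversing that cycle any number of times yields accepted strings of unbounded length, so the language is infinite.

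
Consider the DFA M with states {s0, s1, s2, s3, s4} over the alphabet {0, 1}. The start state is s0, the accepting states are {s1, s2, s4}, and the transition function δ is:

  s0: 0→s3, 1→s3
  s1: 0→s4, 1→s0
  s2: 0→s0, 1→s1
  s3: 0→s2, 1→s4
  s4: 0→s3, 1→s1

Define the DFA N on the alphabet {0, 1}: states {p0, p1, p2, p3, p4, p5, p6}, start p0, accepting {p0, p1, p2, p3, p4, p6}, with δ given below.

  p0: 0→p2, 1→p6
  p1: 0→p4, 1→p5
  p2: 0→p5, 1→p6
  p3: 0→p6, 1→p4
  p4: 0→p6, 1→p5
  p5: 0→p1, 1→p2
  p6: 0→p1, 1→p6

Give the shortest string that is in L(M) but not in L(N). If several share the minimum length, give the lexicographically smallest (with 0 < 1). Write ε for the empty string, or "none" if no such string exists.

The string 00 is accepted by M but not by N.
No shorter string lies in the difference, and 00 is the lexicographically first length-2 string in L(M) \ L(N).

00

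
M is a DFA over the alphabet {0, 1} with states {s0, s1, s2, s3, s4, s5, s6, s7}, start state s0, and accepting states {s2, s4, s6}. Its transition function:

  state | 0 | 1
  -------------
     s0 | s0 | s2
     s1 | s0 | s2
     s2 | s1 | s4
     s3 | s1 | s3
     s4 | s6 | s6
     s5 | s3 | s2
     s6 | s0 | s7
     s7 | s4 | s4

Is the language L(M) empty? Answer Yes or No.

No

The string 1 is accepted: the run s0 → s2 ends in the accepting state s2.
Since at least one string is accepted, L(M) is not empty.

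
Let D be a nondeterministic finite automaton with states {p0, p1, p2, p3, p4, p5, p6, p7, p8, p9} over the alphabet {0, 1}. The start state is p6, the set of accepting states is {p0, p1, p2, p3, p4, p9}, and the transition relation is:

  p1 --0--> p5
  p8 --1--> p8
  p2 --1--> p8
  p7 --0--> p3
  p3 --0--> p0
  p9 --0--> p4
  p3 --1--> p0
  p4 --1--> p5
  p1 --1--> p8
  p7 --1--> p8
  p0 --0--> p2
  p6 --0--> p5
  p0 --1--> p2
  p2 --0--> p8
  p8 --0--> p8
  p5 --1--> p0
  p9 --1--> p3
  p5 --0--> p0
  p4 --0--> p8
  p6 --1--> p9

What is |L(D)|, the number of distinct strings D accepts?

21

The useful subgraph on states {p0, p2, p3, p4, p5, p6, p9} is acyclic, so L(D) is finite; the longest accepting path visits 6 useful states, giving maximum string length 5.
Counting accepting paths from p6 by length: 1 of length 1, 4 of length 2, 6 of length 3, 6 of length 4, 4 of length 5. Total 21.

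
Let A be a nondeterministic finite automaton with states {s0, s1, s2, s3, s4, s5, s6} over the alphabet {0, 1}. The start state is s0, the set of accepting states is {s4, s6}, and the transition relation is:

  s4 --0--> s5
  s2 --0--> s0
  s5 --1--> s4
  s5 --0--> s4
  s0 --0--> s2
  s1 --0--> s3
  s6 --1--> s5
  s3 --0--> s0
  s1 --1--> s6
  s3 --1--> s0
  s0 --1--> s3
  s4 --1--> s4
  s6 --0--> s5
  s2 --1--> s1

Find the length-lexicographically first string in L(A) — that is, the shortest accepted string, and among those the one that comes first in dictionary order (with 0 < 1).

A breadth-first search from s0 reaches an accepting state first via the path s0 → s2 → s1 → s6 on input 011.
No string of length < 3 is accepted (BFS exhausts all shorter strings without reaching an accepting state), and 011 is the lexicographically least accepting string of length 3.

011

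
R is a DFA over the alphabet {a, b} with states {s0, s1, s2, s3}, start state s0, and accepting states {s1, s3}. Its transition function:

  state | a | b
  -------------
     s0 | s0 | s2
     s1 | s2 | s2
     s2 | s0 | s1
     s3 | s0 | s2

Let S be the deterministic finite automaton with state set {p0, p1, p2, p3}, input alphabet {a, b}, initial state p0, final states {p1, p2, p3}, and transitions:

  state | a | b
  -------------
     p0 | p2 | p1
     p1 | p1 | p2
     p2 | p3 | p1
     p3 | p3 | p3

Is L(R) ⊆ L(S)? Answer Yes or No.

Yes

Exploring the product automaton R × S from the start pair (s0, p0), following both machines on each input symbol, reaches 10 state pairs: (s0, p0), (s0, p2), (s2, p1), (s0, p3), (s0, p1), (s1, p2), (s2, p3), (s2, p2), (s1, p3), (s1, p1).
R accepts in {s1, s3} and S accepts in {p1, p2, p3}. The reachable pairs whose R-component is accepting are (s1, p2), (s1, p3), (s1, p1); in each of them the S-component is accepting too, so the product for L(R) \ L(S) (R-component accepting, S-component rejecting) has no reachable accepting pair and the difference is empty.
Hence every string in L(R) is also in L(S).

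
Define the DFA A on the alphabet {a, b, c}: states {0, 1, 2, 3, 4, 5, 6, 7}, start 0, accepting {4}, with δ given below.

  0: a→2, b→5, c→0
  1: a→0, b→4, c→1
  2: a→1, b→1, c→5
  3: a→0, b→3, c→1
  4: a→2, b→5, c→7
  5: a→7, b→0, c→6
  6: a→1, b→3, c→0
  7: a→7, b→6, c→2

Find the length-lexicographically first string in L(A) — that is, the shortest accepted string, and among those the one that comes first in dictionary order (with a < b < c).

A breadth-first search from 0 reaches an accepting state first via the path 0 → 2 → 1 → 4 on input aab.
No string of length < 3 is accepted (BFS exhausts all shorter strings without reaching an accepting state), and aab is the lexicographically least accepting string of length 3.

aab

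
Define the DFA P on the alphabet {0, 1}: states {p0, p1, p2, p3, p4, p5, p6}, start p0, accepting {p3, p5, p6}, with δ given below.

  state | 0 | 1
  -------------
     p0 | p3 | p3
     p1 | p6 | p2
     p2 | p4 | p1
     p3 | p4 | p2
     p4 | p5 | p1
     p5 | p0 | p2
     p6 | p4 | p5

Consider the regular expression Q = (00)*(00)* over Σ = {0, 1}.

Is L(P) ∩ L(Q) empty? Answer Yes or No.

Converting the expression Q to a DFA (subset construction, then merging equivalent states) gives the minimal DFA with states {q0, q1, q2}, start state q0, accepting states {q0} and transitions q0: 0→q1, 1→q2; q1: 0→q0, 1→q2; q2: 0→q2, 1→q2.
Exploring the product automaton P × Q from the start pair (p0, q0), following both machines on each input symbol, reaches 11 state pairs: (p0, q0), (p3, q1), (p3, q2), (p4, q0), (p2, q2), (p4, q2), (p5, q1), (p1, q2), (p5, q2), (p6, q2), (p0, q2).
P accepts in {p3, p5, p6} and Q accepts in {q0}; no reachable pair has both components accepting, so no string drives both machines to acceptance simultaneously and L(P) ∩ L(Q) = ∅.
So no string is accepted by both, and the intersection is empty.

Yes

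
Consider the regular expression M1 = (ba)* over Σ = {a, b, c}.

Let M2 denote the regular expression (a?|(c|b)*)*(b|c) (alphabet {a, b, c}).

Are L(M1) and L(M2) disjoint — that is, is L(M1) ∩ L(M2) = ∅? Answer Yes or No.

Yes

Converting the expression M1 to a DFA (subset construction, then merging equivalent states) gives the minimal DFA with states {r0, r1, r2}, start state r0, accepting states {r0} and transitions r0: a→r1, b→r2, c→r1; r1: a→r1, b→r1, c→r1; r2: a→r0, b→r1, c→r1.
Converting the expression M2 to a DFA (subset construction, then merging equivalent states) gives the minimal DFA with states {t0, t1}, start state t0, accepting states {t1} and transitions t0: a→t0, b→t1, c→t1; t1: a→t0, b→t1, c→t1.
Exploring the product automaton M1 × M2 from the start pair (r0, t0), following both machines on each input symbol, reaches 4 state pairs: (r0, t0), (r1, t0), (r2, t1), (r1, t1).
M1 accepts in {r0} and M2 accepts in {t1}; no reachable pair has both components accepting, so no string drives both machines to acceptance simultaneously and L(M1) ∩ L(M2) = ∅.
So no string is accepted by both, and the intersection is empty.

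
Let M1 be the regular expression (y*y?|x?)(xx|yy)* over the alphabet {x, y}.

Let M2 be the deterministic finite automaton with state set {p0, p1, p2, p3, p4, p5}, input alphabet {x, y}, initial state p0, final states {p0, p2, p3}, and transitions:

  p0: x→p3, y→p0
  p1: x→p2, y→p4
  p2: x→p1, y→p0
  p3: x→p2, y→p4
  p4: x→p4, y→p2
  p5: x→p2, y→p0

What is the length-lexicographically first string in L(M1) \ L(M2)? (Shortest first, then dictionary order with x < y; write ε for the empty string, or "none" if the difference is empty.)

xxx

The string xxx is accepted by M1 but not by M2.
No shorter string lies in the difference, and xxx is the lexicographically first length-3 string in L(M1) \ L(M2).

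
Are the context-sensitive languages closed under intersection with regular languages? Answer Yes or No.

Yes

Every regular language is context-sensitive, and context-sensitive languages are closed under intersection (an LBA runs the DFA check and then the LBA for L on the same linear tape).
So the context-sensitive languages are closed under intersection with a regular language.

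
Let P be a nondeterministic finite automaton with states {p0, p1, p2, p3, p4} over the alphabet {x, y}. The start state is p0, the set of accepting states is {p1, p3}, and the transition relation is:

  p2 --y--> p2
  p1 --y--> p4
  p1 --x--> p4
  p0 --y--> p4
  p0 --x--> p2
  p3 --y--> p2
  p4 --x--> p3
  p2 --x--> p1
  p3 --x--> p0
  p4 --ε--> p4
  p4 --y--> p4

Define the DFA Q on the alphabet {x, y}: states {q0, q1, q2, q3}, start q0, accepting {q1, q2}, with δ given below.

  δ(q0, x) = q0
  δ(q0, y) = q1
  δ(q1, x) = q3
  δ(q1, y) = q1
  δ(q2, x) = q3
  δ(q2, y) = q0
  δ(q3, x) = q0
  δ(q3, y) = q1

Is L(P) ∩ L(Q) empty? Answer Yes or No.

Exploring the product automaton P × Q from the start pair (p0, q0), following both machines on each input symbol, reaches 9 state pairs: (p0, q0), (p2, q0), (p4, q1), (p1, q0), (p2, q1), (p3, q3), (p4, q0), (p1, q3), (p3, q0).
P accepts in {p1, p3} and Q accepts in {q1, q2}; no reachable pair has both components accepting, so no string drives both machines to acceptance simultaneously and L(P) ∩ L(Q) = ∅.
So no string is accepted by both, and the intersection is empty.

Yes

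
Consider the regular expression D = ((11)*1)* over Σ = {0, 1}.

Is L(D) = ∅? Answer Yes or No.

The empty string ε matches the expression, so it belongs to L(D).
Since L(D) contains at least one string, it is not empty.

No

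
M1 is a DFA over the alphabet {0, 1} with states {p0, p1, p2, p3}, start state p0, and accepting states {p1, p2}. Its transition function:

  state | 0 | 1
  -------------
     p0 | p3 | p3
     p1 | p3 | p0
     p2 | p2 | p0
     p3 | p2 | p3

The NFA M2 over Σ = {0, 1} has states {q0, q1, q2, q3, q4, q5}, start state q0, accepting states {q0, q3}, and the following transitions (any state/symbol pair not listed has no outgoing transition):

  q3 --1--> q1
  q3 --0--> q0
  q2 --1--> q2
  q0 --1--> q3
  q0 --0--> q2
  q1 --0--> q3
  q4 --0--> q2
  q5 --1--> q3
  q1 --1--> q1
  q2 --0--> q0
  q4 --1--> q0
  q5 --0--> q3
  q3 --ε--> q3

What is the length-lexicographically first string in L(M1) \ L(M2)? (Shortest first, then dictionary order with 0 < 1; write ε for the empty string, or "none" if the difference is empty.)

The string 000 is accepted by M1 but not by M2.
No shorter string lies in the difference, and 000 is the lexicographically first length-3 string in L(M1) \ L(M2).

000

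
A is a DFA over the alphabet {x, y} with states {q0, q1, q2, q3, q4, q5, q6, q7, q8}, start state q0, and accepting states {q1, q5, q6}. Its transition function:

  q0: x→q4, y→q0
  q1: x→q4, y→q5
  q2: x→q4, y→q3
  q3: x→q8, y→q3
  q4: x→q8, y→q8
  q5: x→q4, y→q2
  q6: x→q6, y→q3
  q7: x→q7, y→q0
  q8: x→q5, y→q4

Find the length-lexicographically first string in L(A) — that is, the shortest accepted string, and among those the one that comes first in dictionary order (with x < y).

A breadth-first search from q0 reaches an accepting state first via the path q0 → q4 → q8 → q5 on input xxx.
No string of length < 3 is accepted (BFS exhausts all shorter strings without reaching an accepting state), and xxx is the lexicographically least accepting string of length 3.

xxx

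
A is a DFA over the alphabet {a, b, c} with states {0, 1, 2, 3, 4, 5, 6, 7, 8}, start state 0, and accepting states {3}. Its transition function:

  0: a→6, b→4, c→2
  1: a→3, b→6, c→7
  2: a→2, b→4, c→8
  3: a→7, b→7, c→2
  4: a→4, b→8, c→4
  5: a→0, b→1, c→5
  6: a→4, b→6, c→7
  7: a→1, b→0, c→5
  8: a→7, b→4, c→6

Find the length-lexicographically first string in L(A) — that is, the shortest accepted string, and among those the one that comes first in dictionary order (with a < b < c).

acaa

A breadth-first search from 0 reaches an accepting state first via the path 0 → 6 → 7 → 1 → 3 on input acaa.
No string of length < 4 is accepted (BFS exhausts all shorter strings without reaching an accepting state), and acaa is the lexicographically least accepting string of length 4.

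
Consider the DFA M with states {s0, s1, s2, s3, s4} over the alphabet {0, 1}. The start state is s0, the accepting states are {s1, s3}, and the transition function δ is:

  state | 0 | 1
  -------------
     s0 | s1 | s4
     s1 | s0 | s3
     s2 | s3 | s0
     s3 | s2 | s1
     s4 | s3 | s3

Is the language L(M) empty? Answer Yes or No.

The string 0 is accepted: the run s0 → s1 ends in the accepting state s1.
Since at least one string is accepted, L(M) is not empty.

No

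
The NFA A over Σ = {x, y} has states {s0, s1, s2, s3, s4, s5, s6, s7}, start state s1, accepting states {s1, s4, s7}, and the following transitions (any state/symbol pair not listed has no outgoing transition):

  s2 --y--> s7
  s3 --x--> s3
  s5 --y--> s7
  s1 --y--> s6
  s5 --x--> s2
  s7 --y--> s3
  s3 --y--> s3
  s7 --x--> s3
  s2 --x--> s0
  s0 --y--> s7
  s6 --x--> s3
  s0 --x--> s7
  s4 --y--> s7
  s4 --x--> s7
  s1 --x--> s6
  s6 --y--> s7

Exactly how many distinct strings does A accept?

3

The useful subgraph on states {s1, s6, s7} is acyclic, so L(A) is finite; the longest accepting path visits 3 useful states, giving maximum string length 2.
Counting accepting paths from s1 by length: 1 of length 0, 2 of length 2. Total 3.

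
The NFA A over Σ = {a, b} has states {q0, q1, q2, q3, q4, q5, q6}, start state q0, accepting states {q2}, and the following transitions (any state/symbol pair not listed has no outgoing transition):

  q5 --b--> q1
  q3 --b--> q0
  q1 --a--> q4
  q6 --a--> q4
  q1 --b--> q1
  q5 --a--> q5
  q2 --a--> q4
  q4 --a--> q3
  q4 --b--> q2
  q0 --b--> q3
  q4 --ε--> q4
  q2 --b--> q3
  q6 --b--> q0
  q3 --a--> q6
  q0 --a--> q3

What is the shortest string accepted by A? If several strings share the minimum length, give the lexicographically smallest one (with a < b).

A breadth-first search from q0 reaches an accepting state first via the path q0 → q3 → q6 → q4 → q2 on input aaab.
No string of length < 4 is accepted (BFS exhausts all shorter strings without reaching an accepting state), and aaab is the lexicographically least accepting string of length 4.

aaab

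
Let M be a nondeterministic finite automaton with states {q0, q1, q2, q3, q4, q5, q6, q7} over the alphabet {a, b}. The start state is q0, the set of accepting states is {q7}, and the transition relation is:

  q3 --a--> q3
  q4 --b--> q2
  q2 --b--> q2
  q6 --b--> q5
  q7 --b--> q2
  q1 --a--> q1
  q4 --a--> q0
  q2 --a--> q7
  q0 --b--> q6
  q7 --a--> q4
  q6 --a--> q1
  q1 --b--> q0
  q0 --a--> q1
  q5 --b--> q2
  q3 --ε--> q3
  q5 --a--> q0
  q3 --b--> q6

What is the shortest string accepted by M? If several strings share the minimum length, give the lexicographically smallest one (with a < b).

A breadth-first search from q0 reaches an accepting state first via the path q0 → q6 → q5 → q2 → q7 on input bbba.
No string of length < 4 is accepted (BFS exhausts all shorter strings without reaching an accepting state), and bbba is the lexicographically least accepting string of length 4.

bbba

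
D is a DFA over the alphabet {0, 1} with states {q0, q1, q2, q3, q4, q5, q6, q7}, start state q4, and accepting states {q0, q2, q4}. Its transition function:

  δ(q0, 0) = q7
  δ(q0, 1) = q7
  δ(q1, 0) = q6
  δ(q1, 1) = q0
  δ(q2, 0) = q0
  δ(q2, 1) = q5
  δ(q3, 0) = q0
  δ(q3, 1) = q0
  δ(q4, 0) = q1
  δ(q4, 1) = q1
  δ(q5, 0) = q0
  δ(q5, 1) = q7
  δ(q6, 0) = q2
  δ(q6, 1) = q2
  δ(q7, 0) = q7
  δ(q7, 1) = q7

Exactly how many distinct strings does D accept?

15

The useful subgraph on states {q0, q1, q2, q4, q5, q6} is acyclic, so L(D) is finite; the longest accepting path visits 6 useful states, giving maximum string length 5.
Counting accepting paths from q4 by length: 1 of length 0, 2 of length 2, 4 of length 3, 4 of length 4, 4 of length 5. Total 15.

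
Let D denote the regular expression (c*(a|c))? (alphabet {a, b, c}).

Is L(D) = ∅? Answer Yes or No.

No

The empty string ε matches the expression, so it belongs to L(D).
Since L(D) contains at least one string, it is not empty.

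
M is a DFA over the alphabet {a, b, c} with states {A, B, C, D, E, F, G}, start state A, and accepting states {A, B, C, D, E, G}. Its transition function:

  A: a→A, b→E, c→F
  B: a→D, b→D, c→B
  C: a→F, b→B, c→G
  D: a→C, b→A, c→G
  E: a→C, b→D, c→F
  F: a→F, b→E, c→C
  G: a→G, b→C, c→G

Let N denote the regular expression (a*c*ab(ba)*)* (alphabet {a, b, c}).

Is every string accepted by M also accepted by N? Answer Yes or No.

No

The string a is in L(M) but not in L(N).
So L(M) ⊄ L(N).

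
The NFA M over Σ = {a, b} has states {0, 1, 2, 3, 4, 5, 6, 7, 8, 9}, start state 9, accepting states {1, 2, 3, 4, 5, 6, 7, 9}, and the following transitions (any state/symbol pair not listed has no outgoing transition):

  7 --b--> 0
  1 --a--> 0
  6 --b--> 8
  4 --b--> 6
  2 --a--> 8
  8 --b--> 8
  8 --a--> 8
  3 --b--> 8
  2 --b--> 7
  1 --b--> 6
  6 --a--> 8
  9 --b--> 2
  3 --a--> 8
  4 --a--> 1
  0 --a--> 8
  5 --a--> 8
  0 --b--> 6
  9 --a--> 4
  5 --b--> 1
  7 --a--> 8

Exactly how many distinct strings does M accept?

The useful subgraph on states {0, 1, 2, 4, 6, 7, 9} is acyclic, so L(M) is finite; the longest accepting path visits 5 useful states, giving maximum string length 4.
Counting accepting paths from 9 by length: 1 of length 0, 2 of length 1, 3 of length 2, 1 of length 3, 2 of length 4. Total 9.

9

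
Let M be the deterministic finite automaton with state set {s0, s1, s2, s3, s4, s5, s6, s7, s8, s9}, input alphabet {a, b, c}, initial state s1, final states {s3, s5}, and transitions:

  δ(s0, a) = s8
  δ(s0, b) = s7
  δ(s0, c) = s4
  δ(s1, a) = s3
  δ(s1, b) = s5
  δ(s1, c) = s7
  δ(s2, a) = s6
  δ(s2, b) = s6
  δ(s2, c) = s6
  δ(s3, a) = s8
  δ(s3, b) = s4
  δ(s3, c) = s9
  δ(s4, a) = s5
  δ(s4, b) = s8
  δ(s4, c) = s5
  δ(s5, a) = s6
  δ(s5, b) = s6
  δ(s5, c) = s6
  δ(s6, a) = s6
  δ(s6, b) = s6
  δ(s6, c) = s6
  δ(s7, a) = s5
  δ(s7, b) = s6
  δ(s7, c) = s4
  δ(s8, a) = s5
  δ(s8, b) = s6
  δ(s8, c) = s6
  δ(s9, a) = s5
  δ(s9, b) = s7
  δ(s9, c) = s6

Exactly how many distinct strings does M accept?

The useful subgraph on states {s1, s3, s4, s5, s7, s8, s9} is acyclic, so L(M) is finite; the longest accepting path visits 7 useful states, giving maximum string length 6.
Counting accepting paths from s1 by length: 2 of length 1, 1 of length 2, 6 of length 3, 3 of length 4, 2 of length 5, 1 of length 6. Total 15.

15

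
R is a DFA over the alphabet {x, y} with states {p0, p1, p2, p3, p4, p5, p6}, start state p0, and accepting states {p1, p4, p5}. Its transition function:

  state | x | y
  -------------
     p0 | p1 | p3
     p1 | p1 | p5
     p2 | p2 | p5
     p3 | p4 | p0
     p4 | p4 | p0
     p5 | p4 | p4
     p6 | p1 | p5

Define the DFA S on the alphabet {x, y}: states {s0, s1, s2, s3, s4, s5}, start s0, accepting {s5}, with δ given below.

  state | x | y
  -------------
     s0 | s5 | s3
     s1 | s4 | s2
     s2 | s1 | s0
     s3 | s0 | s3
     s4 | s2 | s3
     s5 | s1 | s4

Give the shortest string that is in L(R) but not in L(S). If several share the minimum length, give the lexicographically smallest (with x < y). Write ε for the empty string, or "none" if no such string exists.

The string xx is accepted by R but not by S.
No shorter string lies in the difference, and xx is the lexicographically first length-2 string in L(R) \ L(S).

xx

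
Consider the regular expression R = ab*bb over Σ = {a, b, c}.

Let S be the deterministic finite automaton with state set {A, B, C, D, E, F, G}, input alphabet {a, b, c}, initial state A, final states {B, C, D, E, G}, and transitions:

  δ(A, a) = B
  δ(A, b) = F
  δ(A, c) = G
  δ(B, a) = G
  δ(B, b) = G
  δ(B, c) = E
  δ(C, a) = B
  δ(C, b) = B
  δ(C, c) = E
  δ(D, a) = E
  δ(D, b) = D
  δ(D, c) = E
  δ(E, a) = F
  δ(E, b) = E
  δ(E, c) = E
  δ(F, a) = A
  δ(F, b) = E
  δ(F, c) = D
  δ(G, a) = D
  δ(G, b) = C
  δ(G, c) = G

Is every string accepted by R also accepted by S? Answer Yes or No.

Yes

Converting the expression R to a DFA (subset construction, then merging equivalent states) gives the minimal DFA with states {r0, r1, r2, r3, r4}, start state r0, accepting states {r4} and transitions r0: a→r1, b→r2, c→r2; r1: a→r2, b→r3, c→r2; r2: a→r2, b→r2, c→r2; r3: a→r2, b→r4, c→r2; r4: a→r2, b→r4, c→r2.
Exploring the product automaton R × S from the start pair (r0, A), following both machines on each input symbol, reaches 13 state pairs: (r0, A), (r1, B), (r2, F), (r2, G), (r3, G), (r2, E), (r2, A), (r2, D), (r2, C), (r4, C), (r2, B), (r4, B), (r4, G).
R accepts in {r4} and S accepts in {B, C, D, E, G}. The reachable pairs whose R-component is accepting are (r4, C), (r4, B), (r4, G); in each of them the S-component is accepting too, so the product for L(R) \ L(S) (R-component accepting, S-component rejecting) has no reachable accepting pair and the difference is empty.
Hence every string in L(R) is also in L(S).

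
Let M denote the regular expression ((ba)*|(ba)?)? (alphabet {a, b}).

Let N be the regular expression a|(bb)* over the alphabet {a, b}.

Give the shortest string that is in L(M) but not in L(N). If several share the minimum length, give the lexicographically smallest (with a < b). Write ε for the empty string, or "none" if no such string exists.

ba

The string ba is accepted by M but not by N.
No shorter string lies in the difference, and ba is the lexicographically first length-2 string in L(M) \ L(N).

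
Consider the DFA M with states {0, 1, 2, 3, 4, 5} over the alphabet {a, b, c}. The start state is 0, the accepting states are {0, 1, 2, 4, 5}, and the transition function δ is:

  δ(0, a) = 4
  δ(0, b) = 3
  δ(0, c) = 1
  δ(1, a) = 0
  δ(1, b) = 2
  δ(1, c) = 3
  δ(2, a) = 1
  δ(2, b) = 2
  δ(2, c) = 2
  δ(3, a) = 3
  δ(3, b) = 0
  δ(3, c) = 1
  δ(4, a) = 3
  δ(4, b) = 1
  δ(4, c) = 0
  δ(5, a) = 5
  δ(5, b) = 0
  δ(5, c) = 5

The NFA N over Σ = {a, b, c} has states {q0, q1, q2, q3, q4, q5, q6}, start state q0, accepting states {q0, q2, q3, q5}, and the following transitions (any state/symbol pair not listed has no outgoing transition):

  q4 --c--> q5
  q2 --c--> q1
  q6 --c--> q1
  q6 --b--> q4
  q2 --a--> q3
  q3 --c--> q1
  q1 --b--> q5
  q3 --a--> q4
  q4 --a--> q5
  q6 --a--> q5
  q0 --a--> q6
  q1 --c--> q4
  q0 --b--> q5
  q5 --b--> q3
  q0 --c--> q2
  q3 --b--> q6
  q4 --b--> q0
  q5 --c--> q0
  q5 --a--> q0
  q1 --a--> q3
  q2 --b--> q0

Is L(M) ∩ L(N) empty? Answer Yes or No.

No

The empty string ε is accepted by both M and N.
Hence L(M) ∩ L(N) ≠ ∅.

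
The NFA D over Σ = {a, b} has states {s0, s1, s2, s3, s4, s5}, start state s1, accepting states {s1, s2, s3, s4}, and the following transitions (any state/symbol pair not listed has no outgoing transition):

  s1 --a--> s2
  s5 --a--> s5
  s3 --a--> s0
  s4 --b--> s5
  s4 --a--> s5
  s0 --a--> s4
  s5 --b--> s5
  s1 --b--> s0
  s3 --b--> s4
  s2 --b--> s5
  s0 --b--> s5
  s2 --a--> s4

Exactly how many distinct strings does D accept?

4

The useful subgraph on states {s0, s1, s2, s4} is acyclic, so L(D) is finite; the longest accepting path visits 3 useful states, giving maximum string length 2.
Counting accepting paths from s1 by length: 1 of length 0, 1 of length 1, 2 of length 2. Total 4.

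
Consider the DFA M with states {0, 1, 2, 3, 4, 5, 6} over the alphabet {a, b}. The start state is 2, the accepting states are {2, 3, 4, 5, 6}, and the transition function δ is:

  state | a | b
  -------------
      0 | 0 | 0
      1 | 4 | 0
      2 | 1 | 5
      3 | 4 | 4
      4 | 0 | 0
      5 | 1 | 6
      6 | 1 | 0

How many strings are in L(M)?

The useful subgraph on states {1, 2, 4, 5, 6} is acyclic, so L(M) is finite; the longest accepting path visits 5 useful states, giving maximum string length 4.
Counting accepting paths from 2 by length: 1 of length 0, 1 of length 1, 2 of length 2, 1 of length 3, 1 of length 4. Total 6.

6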